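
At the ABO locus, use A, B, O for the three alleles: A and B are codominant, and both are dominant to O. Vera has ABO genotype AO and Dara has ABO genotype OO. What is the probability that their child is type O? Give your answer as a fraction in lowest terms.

1/2

ABO cross AO × OO → offspring phenotypes: 1/2 O, 1/2 A.
So P(type O) = 1/2.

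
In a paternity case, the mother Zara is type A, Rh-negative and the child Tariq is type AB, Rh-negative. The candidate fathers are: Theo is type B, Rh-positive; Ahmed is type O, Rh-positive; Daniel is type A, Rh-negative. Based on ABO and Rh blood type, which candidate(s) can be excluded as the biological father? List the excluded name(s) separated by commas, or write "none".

Ahmed, Daniel

A candidate is excluded only if no genotype consistent with his phenotype could produce a type AB, Rh-negative child with a type A, Rh-negative mother.
Ahmed (type O, Rh+): no genotype consistent with that phenotype can produce a type-AB Rh- child with a type-A mother.
Daniel (type A, Rh-): no genotype consistent with that phenotype can produce a type-AB Rh- child with a type-A mother.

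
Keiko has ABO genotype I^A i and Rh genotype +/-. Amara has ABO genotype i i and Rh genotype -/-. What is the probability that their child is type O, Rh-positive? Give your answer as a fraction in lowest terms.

ABO cross I^A i × i i → offspring phenotypes: 1/2 O, 1/2 A.
Rh cross +/- × -/- → 1/2 Rh+, 1/2 Rh-.
Independent loci: P(type O, Rh-positive) = 1/2 × 1/2 = 1/4.

1/4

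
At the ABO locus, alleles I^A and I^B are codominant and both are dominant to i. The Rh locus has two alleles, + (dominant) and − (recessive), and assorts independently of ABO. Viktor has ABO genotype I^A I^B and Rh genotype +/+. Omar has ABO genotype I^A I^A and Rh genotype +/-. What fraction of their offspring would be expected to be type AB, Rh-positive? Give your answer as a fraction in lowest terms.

ABO cross I^A I^B × I^A I^A → offspring phenotypes: 1/2 A, 1/2 AB.
Rh cross +/+ × +/- → 1 Rh+.
Independent loci: P(type AB, Rh-positive) = 1/2 × 1 = 1/2.

1/2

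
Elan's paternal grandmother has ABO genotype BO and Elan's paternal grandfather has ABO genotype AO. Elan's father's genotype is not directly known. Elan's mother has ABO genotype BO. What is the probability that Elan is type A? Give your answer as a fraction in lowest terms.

Elan's father's ABO genotype from BO × AO: 1/4 AB, 1/4 AO, 1/4 BO, 1/4 OO.
Crossing each possibility with the mother BO and summing P(type A): 1/4·1/4 + 1/4·1/4 + 1/4·0 + 1/4·0 = 1/8.

1/8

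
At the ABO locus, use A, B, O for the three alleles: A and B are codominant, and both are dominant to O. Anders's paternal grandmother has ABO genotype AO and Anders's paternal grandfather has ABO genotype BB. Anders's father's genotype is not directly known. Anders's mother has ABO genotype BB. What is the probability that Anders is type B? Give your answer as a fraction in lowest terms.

Anders's father's ABO genotype from AO × BB: 1/2 AB, 1/2 BO.
Crossing each possibility with the mother BB and summing P(type B): 1/2·1/2 + 1/2·1 = 3/4.

3/4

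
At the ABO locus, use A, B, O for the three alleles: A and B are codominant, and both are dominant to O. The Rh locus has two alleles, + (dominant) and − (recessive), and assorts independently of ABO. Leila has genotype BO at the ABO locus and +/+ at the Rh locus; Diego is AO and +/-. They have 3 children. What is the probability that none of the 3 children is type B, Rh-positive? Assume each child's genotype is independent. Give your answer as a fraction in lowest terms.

27/64

ABO cross BO × AO → 1/4 O, 1/4 A, 1/4 B, 1/4 AB.
Rh cross +/+ × +/- → 1 Rh+; so P(type B, Rh-positive) = 1/4 × 1 = 1/4 per child.
P(not type B, Rh-positive) = 3/4 for one child; (3/4)^3 = 27/64.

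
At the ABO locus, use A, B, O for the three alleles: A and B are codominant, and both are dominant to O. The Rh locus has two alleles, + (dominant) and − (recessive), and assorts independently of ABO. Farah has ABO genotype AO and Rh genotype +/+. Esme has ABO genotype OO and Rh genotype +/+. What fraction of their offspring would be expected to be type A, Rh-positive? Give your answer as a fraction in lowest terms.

1/2

ABO cross AO × OO → offspring phenotypes: 1/2 O, 1/2 A.
Rh cross +/+ × +/+ → 1 Rh+.
Independent loci: P(type A, Rh-positive) = 1/2 × 1 = 1/2.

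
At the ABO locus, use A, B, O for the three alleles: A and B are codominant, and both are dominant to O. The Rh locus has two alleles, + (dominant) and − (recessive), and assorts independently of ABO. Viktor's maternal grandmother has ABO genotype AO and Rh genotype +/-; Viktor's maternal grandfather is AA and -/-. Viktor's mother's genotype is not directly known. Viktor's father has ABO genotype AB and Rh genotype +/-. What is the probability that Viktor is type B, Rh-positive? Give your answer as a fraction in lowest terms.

5/64

Viktor's mother's ABO genotype from AO × AA: 1/2 AA, 1/2 AO.
Crossing each possibility with the father AB and summing P(type B): 1/2·0 + 1/2·1/4 = 1/8.
Similarly for Rh via the mother's Rh distribution: P(Rh+) = 5/8.
Independent loci: 1/8 × 5/8 = 5/64.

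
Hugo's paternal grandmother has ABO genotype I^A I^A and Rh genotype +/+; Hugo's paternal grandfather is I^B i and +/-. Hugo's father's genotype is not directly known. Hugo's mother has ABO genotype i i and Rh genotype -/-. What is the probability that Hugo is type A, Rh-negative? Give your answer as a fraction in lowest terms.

1/8

Hugo's father's ABO genotype from I^A I^A × I^B i: 1/2 I^A I^B, 1/2 I^A i.
Crossing each possibility with the mother i i and summing P(type A): 1/2·1/2 + 1/2·1/2 = 1/2.
Similarly for Rh via the father's Rh distribution: P(Rh-) = 1/4.
Independent loci: 1/2 × 1/4 = 1/8.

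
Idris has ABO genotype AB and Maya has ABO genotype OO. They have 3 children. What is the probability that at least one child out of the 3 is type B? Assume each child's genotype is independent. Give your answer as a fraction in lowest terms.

7/8

ABO cross AB × OO → 1/2 A, 1/2 B.
So P(type B) = 1/2 per child.
P(none) = (1/2)^3 = 1/8; P(at least one) = 1 − 1/8 = 7/8.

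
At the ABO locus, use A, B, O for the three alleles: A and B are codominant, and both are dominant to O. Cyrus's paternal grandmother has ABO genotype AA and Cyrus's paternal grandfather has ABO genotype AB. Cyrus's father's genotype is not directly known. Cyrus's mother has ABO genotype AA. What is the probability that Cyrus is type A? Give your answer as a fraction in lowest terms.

3/4

Cyrus's father's ABO genotype from AA × AB: 1/2 AA, 1/2 AB.
Crossing each possibility with the mother AA and summing P(type A): 1/2·1 + 1/2·1/2 = 3/4.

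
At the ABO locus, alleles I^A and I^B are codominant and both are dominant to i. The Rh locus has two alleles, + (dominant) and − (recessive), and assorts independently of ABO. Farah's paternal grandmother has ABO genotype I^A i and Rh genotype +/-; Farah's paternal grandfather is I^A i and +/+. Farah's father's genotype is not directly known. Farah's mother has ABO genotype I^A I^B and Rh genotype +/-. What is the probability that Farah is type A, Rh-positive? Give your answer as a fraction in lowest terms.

Farah's father's ABO genotype from I^A i × I^A i: 1/4 I^A I^A, 1/2 I^A i, 1/4 i i.
Crossing each possibility with the mother I^A I^B and summing P(type A): 1/4·1/2 + 1/2·1/2 + 1/4·1/2 = 1/2.
Similarly for Rh via the father's Rh distribution: P(Rh+) = 7/8.
Independent loci: 1/2 × 7/8 = 7/16.

7/16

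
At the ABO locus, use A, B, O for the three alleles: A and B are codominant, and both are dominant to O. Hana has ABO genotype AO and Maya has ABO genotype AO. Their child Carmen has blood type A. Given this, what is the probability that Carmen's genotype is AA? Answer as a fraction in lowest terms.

Cross AO × AO → 1/4 AA, 1/2 AO, 1/4 OO.
Type-A genotypes among offspring: AA (1/4), AO (1/2); total 3/4.
P(AA | type A) = (1/4) / (3/4) = 1/3.

1/3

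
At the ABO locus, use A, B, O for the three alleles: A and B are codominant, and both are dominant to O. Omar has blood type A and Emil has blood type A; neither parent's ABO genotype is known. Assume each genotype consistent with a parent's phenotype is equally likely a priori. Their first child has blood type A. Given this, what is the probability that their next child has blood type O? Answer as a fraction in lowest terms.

1/20

Possible genotypes: Omar ∈ {AA, AO}; Emil ∈ {AA, AO}.
Weight each parental genotype pair by prior × P(type-A child):
  AA × AA: posterior weight 4/15; P(next child type O) = 0.
  AA × AO: posterior weight 4/15; P(next child type O) = 0.
  AO × AA: posterior weight 4/15; P(next child type O) = 0.
  AO × AO: posterior weight 1/5; P(next child type O) = 1/4.
Weighted sum = 1/20.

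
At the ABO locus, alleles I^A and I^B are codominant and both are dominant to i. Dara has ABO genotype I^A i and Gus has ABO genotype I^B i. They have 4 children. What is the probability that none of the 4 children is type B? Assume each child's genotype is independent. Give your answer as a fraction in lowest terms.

81/256

ABO cross I^A i × I^B i → 1/4 O, 1/4 A, 1/4 B, 1/4 AB.
So P(type B) = 1/4 per child.
P(not type B) = 3/4 for one child; (3/4)^4 = 81/256.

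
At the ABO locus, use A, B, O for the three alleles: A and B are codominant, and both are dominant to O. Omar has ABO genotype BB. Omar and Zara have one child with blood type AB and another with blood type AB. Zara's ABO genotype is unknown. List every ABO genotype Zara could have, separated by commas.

For each candidate genotype of Zara, check whether crossing it with BB can produce every observed child phenotype.
  AA → possible child types {AB} ✓
  AB → possible child types {B, AB} ✓
  AO → possible child types {B, AB} ✓
  BB → possible child types {B} ✗
  BO → possible child types {B} ✗
  OO → possible child types {B} ✗

AA, AB, AO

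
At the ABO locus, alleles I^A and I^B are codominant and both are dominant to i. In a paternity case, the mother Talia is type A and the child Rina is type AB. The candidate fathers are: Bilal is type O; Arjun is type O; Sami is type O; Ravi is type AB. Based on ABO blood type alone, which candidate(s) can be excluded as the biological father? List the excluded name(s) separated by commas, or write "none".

Bilal, Arjun, Sami

A candidate is excluded only if no genotype consistent with his phenotype could produce a type AB child with a type A mother.
Bilal (type O): no genotype consistent with that phenotype can produce a type-AB child with a type-A mother.
Arjun (type O): no genotype consistent with that phenotype can produce a type-AB child with a type-A mother.
Sami (type O): no genotype consistent with that phenotype can produce a type-AB child with a type-A mother.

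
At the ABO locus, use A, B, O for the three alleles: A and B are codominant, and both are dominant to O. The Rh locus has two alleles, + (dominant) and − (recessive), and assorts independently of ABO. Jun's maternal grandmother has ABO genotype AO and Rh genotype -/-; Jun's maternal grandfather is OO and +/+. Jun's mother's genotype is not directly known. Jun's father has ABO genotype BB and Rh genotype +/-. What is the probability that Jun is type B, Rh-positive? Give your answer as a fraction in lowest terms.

9/16

Jun's mother's ABO genotype from AO × OO: 1/2 AO, 1/2 OO.
Crossing each possibility with the father BB and summing P(type B): 1/2·1/2 + 1/2·1 = 3/4.
Similarly for Rh via the mother's Rh distribution: P(Rh+) = 3/4.
Independent loci: 3/4 × 3/4 = 9/16.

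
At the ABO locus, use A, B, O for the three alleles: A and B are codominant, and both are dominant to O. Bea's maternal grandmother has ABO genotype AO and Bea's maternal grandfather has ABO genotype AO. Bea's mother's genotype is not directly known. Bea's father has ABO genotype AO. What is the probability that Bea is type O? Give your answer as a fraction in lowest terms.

Bea's mother's ABO genotype from AO × AO: 1/4 AA, 1/2 AO, 1/4 OO.
Crossing each possibility with the father AO and summing P(type O): 1/4·0 + 1/2·1/4 + 1/4·1/2 = 1/4.

1/4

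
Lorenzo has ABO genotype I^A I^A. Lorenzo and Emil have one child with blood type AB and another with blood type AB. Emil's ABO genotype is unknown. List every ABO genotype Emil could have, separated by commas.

I^A I^B, I^B I^B, I^B i

For each candidate genotype of Emil, check whether crossing it with I^A I^A can produce every observed child phenotype.
  I^A I^A → possible child types {A} ✗
  I^A I^B → possible child types {A, AB} ✓
  I^A i → possible child types {A} ✗
  I^B I^B → possible child types {AB} ✓
  I^B i → possible child types {A, AB} ✓
  i i → possible child types {A} ✗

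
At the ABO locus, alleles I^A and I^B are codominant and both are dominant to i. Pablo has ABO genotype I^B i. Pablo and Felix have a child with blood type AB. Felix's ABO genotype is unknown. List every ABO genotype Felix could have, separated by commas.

I^A I^A, I^A I^B, I^A i

For each candidate genotype of Felix, check whether crossing it with I^B i can produce every observed child phenotype.
  I^A I^A → possible child types {A, AB} ✓
  I^A I^B → possible child types {A, B, AB} ✓
  I^A i → possible child types {O, A, B, AB} ✓
  I^B I^B → possible child types {B} ✗
  I^B i → possible child types {O, B} ✗
  i i → possible child types {O, B} ✗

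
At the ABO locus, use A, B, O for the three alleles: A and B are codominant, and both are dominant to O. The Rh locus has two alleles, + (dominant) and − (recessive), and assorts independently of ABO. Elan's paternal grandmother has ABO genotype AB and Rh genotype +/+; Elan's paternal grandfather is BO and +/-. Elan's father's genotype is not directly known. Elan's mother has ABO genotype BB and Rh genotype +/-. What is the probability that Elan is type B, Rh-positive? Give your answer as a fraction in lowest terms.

Elan's father's ABO genotype from AB × BO: 1/4 AB, 1/4 AO, 1/4 BB, 1/4 BO.
Crossing each possibility with the mother BB and summing P(type B): 1/4·1/2 + 1/4·1/2 + 1/4·1 + 1/4·1 = 3/4.
Similarly for Rh via the father's Rh distribution: P(Rh+) = 7/8.
Independent loci: 3/4 × 7/8 = 21/32.

21/32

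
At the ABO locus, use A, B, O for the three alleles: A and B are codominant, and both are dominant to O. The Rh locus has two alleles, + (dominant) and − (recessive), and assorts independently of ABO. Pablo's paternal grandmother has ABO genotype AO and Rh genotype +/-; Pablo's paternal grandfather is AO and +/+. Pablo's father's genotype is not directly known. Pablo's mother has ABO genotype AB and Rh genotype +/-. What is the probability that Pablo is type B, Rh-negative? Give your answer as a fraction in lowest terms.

Pablo's father's ABO genotype from AO × AO: 1/4 AA, 1/2 AO, 1/4 OO.
Crossing each possibility with the mother AB and summing P(type B): 1/4·0 + 1/2·1/4 + 1/4·1/2 = 1/4.
Similarly for Rh via the father's Rh distribution: P(Rh-) = 1/8.
Independent loci: 1/4 × 1/8 = 1/32.

1/32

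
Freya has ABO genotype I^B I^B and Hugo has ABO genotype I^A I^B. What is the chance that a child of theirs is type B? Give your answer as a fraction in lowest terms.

ABO cross I^B I^B × I^A I^B → offspring phenotypes: 1/2 B, 1/2 AB.
So P(type B) = 1/2.

1/2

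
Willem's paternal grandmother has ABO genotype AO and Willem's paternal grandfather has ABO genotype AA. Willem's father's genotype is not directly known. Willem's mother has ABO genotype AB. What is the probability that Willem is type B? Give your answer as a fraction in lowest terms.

1/8

Willem's father's ABO genotype from AO × AA: 1/2 AA, 1/2 AO.
Crossing each possibility with the mother AB and summing P(type B): 1/2·0 + 1/2·1/4 = 1/8.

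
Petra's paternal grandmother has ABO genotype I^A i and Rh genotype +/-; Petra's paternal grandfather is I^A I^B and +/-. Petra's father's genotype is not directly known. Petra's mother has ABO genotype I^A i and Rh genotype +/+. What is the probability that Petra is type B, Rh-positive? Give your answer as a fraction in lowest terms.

1/8

Petra's father's ABO genotype from I^A i × I^A I^B: 1/4 I^A I^A, 1/4 I^A I^B, 1/4 I^A i, 1/4 I^B i.
Crossing each possibility with the mother I^A i and summing P(type B): 1/4·0 + 1/4·1/4 + 1/4·0 + 1/4·1/4 = 1/8.
Similarly for Rh via the father's Rh distribution: P(Rh+) = 1.
Independent loci: 1/8 × 1 = 1/8.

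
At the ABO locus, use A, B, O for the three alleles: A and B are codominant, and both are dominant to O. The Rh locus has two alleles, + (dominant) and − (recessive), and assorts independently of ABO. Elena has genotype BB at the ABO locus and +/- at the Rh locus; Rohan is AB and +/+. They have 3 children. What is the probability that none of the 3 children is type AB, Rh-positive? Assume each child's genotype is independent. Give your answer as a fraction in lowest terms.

ABO cross BB × AB → 1/2 B, 1/2 AB.
Rh cross +/- × +/+ → 1 Rh+; so P(type AB, Rh-positive) = 1/2 × 1 = 1/2 per child.
P(not type AB, Rh-positive) = 1/2 for one child; (1/2)^3 = 1/8.

1/8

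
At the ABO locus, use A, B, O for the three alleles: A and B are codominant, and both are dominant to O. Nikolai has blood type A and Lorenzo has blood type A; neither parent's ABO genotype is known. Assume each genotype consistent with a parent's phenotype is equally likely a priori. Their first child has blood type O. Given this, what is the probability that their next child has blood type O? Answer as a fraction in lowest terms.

Possible genotypes: Nikolai ∈ {AA, AO}; Lorenzo ∈ {AA, AO}.
Weight each parental genotype pair by prior × P(type-O child):
  AO × AO: posterior weight 1; P(next child type O) = 1/4.
Weighted sum = 1/4.

1/4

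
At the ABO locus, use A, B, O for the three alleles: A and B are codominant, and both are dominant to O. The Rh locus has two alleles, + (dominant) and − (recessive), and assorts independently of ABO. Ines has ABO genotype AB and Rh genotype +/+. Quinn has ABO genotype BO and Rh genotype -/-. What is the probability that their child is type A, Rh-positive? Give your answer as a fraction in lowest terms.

ABO cross AB × BO → offspring phenotypes: 1/4 A, 1/2 B, 1/4 AB.
Rh cross +/+ × -/- → 1 Rh+.
Independent loci: P(type A, Rh-positive) = 1/4 × 1 = 1/4.

1/4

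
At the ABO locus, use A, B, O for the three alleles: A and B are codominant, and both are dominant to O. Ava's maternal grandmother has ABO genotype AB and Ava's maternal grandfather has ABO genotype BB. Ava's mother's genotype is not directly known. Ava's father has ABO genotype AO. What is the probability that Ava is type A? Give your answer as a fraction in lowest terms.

1/4

Ava's mother's ABO genotype from AB × BB: 1/2 AB, 1/2 BB.
Crossing each possibility with the father AO and summing P(type A): 1/2·1/2 + 1/2·0 = 1/4.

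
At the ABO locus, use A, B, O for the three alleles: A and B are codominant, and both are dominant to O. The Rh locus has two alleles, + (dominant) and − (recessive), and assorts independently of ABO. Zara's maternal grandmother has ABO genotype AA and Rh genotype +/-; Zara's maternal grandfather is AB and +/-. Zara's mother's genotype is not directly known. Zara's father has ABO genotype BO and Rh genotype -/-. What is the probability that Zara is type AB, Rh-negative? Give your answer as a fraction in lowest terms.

3/16

Zara's mother's ABO genotype from AA × AB: 1/2 AA, 1/2 AB.
Crossing each possibility with the father BO and summing P(type AB): 1/2·1/2 + 1/2·1/4 = 3/8.
Similarly for Rh via the mother's Rh distribution: P(Rh-) = 1/2.
Independent loci: 3/8 × 1/2 = 3/16.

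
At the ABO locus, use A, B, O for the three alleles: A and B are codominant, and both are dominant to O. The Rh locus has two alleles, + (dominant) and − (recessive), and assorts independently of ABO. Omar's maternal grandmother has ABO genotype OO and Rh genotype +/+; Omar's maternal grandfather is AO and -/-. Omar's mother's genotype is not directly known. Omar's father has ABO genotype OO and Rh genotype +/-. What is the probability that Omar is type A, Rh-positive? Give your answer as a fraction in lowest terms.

3/16

Omar's mother's ABO genotype from OO × AO: 1/2 AO, 1/2 OO.
Crossing each possibility with the father OO and summing P(type A): 1/2·1/2 + 1/2·0 = 1/4.
Similarly for Rh via the mother's Rh distribution: P(Rh+) = 3/4.
Independent loci: 1/4 × 3/4 = 3/16.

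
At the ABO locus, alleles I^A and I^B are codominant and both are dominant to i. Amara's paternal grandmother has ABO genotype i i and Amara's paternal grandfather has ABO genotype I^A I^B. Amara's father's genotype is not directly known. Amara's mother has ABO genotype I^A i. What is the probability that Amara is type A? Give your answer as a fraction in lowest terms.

1/2

Amara's father's ABO genotype from i i × I^A I^B: 1/2 I^A i, 1/2 I^B i.
Crossing each possibility with the mother I^A i and summing P(type A): 1/2·3/4 + 1/2·1/4 = 1/2.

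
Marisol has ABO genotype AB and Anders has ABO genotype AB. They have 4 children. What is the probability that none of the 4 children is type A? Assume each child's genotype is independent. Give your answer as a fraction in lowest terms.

ABO cross AB × AB → 1/4 A, 1/4 B, 1/2 AB.
So P(type A) = 1/4 per child.
P(not type A) = 3/4 for one child; (3/4)^4 = 81/256.

81/256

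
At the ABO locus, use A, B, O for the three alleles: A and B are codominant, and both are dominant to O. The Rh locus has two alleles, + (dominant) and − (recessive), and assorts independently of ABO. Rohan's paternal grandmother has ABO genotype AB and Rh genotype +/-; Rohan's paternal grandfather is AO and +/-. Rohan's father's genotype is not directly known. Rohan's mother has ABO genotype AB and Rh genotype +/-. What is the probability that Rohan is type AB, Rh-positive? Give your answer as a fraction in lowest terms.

Rohan's father's ABO genotype from AB × AO: 1/4 AA, 1/4 AB, 1/4 AO, 1/4 BO.
Crossing each possibility with the mother AB and summing P(type AB): 1/4·1/2 + 1/4·1/2 + 1/4·1/4 + 1/4·1/4 = 3/8.
Similarly for Rh via the father's Rh distribution: P(Rh+) = 3/4.
Independent loci: 3/8 × 3/4 = 9/32.

9/32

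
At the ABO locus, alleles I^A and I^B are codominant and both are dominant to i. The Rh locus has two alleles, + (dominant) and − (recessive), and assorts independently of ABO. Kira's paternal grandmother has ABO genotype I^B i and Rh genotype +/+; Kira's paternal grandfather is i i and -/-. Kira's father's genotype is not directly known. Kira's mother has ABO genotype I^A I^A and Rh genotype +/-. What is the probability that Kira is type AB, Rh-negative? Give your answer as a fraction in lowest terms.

1/16

Kira's father's ABO genotype from I^B i × i i: 1/2 I^B i, 1/2 i i.
Crossing each possibility with the mother I^A I^A and summing P(type AB): 1/2·1/2 + 1/2·0 = 1/4.
Similarly for Rh via the father's Rh distribution: P(Rh-) = 1/4.
Independent loci: 1/4 × 1/4 = 1/16.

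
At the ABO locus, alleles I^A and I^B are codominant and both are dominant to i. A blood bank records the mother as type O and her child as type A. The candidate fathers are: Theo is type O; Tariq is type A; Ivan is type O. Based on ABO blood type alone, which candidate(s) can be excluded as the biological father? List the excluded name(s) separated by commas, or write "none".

A candidate is excluded only if no genotype consistent with his phenotype could produce a type A child with a type O mother.
Theo (type O): no genotype consistent with that phenotype can produce a type-A child with a type-O mother.
Ivan (type O): no genotype consistent with that phenotype can produce a type-A child with a type-O mother.

Theo, Ivan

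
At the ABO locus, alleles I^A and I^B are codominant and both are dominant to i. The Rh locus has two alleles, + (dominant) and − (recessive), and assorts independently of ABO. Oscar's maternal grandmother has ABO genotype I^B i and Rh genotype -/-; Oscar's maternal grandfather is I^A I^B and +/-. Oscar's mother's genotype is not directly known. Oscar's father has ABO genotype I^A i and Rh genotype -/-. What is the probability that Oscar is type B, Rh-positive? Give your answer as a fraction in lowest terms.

1/16

Oscar's mother's ABO genotype from I^B i × I^A I^B: 1/4 I^A I^B, 1/4 I^A i, 1/4 I^B I^B, 1/4 I^B i.
Crossing each possibility with the father I^A i and summing P(type B): 1/4·1/4 + 1/4·0 + 1/4·1/2 + 1/4·1/4 = 1/4.
Similarly for Rh via the mother's Rh distribution: P(Rh+) = 1/4.
Independent loci: 1/4 × 1/4 = 1/16.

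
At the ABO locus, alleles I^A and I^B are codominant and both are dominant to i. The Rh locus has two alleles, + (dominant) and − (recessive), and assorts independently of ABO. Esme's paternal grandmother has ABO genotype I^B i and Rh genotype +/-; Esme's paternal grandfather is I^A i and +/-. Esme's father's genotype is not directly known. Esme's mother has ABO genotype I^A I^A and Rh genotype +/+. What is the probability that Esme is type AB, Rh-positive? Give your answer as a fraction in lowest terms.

Esme's father's ABO genotype from I^B i × I^A i: 1/4 I^A I^B, 1/4 I^A i, 1/4 I^B i, 1/4 i i.
Crossing each possibility with the mother I^A I^A and summing P(type AB): 1/4·1/2 + 1/4·0 + 1/4·1/2 + 1/4·0 = 1/4.
Similarly for Rh via the father's Rh distribution: P(Rh+) = 1.
Independent loci: 1/4 × 1 = 1/4.

1/4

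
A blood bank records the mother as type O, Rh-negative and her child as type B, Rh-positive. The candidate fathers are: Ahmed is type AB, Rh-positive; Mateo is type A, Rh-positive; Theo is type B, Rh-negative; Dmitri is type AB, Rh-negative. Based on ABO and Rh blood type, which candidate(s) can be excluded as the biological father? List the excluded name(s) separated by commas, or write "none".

Mateo, Theo, Dmitri

A candidate is excluded only if no genotype consistent with his phenotype could produce a type B, Rh-positive child with a type O, Rh-negative mother.
Mateo (type A, Rh+): no genotype consistent with that phenotype can produce a type-B Rh+ child with a type-O mother.
Theo (type B, Rh-): no genotype consistent with that phenotype can produce a type-B Rh+ child with a type-O mother.
Dmitri (type AB, Rh-): no genotype consistent with that phenotype can produce a type-B Rh+ child with a type-O mother.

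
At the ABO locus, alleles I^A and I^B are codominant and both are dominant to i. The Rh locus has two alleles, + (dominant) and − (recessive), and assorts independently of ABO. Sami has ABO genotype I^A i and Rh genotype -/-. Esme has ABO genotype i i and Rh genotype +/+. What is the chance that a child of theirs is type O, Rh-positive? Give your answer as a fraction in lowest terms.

ABO cross I^A i × i i → offspring phenotypes: 1/2 O, 1/2 A.
Rh cross -/- × +/+ → 1 Rh+.
Independent loci: P(type O, Rh-positive) = 1/2 × 1 = 1/2.

1/2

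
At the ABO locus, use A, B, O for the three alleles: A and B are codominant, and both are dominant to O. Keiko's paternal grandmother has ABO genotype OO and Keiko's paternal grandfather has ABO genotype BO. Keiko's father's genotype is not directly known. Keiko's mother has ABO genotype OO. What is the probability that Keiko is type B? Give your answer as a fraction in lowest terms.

1/4

Keiko's father's ABO genotype from OO × BO: 1/2 BO, 1/2 OO.
Crossing each possibility with the mother OO and summing P(type B): 1/2·1/2 + 1/2·0 = 1/4.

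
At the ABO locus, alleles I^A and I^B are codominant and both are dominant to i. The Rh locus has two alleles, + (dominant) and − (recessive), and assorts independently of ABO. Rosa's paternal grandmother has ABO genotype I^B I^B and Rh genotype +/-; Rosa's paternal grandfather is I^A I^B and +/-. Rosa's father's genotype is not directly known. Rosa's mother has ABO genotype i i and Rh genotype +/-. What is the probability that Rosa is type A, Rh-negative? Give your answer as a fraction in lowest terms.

1/16

Rosa's father's ABO genotype from I^B I^B × I^A I^B: 1/2 I^A I^B, 1/2 I^B I^B.
Crossing each possibility with the mother i i and summing P(type A): 1/2·1/2 + 1/2·0 = 1/4.
Similarly for Rh via the father's Rh distribution: P(Rh-) = 1/4.
Independent loci: 1/4 × 1/4 = 1/16.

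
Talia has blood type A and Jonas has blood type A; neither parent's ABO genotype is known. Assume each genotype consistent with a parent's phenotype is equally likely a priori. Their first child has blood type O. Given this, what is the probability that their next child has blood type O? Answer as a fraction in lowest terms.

Possible genotypes: Talia ∈ {I^A I^A, I^A i}; Jonas ∈ {I^A I^A, I^A i}.
Weight each parental genotype pair by prior × P(type-O child):
  I^A i × I^A i: posterior weight 1; P(next child type O) = 1/4.
Weighted sum = 1/4.

1/4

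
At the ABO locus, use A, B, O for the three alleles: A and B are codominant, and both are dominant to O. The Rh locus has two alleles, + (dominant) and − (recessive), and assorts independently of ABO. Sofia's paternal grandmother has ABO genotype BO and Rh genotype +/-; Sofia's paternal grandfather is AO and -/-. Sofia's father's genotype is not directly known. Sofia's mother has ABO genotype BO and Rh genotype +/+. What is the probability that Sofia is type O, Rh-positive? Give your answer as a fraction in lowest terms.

Sofia's father's ABO genotype from BO × AO: 1/4 AB, 1/4 AO, 1/4 BO, 1/4 OO.
Crossing each possibility with the mother BO and summing P(type O): 1/4·0 + 1/4·1/4 + 1/4·1/4 + 1/4·1/2 = 1/4.
Similarly for Rh via the father's Rh distribution: P(Rh+) = 1.
Independent loci: 1/4 × 1 = 1/4.

1/4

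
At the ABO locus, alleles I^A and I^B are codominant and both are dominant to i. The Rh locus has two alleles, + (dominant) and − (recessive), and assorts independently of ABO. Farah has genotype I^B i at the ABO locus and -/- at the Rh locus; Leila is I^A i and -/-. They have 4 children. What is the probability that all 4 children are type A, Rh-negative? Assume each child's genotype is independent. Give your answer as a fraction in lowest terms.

1/256

ABO cross I^B i × I^A i → 1/4 O, 1/4 A, 1/4 B, 1/4 AB.
Rh cross -/- × -/- → 1 Rh-; so P(type A, Rh-negative) = 1/4 × 1 = 1/4 per child.
All 4 independent: (1/4)^4 = 1/256.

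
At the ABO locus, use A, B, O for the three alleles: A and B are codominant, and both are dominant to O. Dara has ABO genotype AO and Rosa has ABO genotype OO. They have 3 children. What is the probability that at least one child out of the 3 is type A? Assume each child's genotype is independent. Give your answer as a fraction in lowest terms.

ABO cross AO × OO → 1/2 O, 1/2 A.
So P(type A) = 1/2 per child.
P(none) = (1/2)^3 = 1/8; P(at least one) = 1 − 1/8 = 7/8.

7/8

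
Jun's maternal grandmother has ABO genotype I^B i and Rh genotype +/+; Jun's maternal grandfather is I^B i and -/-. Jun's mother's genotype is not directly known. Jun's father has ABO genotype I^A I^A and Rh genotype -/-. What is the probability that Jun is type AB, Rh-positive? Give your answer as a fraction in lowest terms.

Jun's mother's ABO genotype from I^B i × I^B i: 1/4 I^B I^B, 1/2 I^B i, 1/4 i i.
Crossing each possibility with the father I^A I^A and summing P(type AB): 1/4·1 + 1/2·1/2 + 1/4·0 = 1/2.
Similarly for Rh via the mother's Rh distribution: P(Rh+) = 1/2.
Independent loci: 1/2 × 1/2 = 1/4.

1/4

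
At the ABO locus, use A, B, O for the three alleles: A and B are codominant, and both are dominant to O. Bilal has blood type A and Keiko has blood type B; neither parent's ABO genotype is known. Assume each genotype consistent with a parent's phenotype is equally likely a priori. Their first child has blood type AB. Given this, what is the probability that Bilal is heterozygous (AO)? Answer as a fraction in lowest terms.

1/3

Possible genotypes: Bilal ∈ {AA, AO}; Keiko ∈ {BB, BO}.
Weight each parental genotype pair by prior × P(type-AB child):
  AA × BB: posterior weight 4/9.
  AA × BO: posterior weight 2/9.
  AO × BB: posterior weight 2/9.
  AO × BO: posterior weight 1/9.
Sum the posterior weight over pairs where Bilal is AO: 1/3.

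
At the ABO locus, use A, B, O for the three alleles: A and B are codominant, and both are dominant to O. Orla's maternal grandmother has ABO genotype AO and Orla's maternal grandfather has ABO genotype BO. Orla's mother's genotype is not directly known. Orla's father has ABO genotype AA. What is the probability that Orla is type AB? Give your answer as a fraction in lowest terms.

1/4

Orla's mother's ABO genotype from AO × BO: 1/4 AB, 1/4 AO, 1/4 BO, 1/4 OO.
Crossing each possibility with the father AA and summing P(type AB): 1/4·1/2 + 1/4·0 + 1/4·1/2 + 1/4·0 = 1/4.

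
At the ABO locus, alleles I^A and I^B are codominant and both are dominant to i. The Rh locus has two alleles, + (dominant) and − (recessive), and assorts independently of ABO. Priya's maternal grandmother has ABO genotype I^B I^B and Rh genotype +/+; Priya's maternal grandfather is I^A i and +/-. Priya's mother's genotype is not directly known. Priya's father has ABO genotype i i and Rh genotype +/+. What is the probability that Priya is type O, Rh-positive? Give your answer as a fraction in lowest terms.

1/4

Priya's mother's ABO genotype from I^B I^B × I^A i: 1/2 I^A I^B, 1/2 I^B i.
Crossing each possibility with the father i i and summing P(type O): 1/2·0 + 1/2·1/2 = 1/4.
Similarly for Rh via the mother's Rh distribution: P(Rh+) = 1.
Independent loci: 1/4 × 1 = 1/4.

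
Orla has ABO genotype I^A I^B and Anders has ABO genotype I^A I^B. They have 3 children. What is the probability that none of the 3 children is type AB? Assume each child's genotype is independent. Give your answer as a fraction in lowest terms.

1/8

ABO cross I^A I^B × I^A I^B → 1/4 A, 1/4 B, 1/2 AB.
So P(type AB) = 1/2 per child.
P(not type AB) = 1/2 for one child; (1/2)^3 = 1/8.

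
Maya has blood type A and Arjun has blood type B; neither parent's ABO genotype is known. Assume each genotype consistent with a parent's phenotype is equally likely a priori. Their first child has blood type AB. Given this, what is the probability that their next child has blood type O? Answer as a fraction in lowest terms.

1/36

Possible genotypes: Maya ∈ {AA, AO}; Arjun ∈ {BB, BO}.
Weight each parental genotype pair by prior × P(type-AB child):
  AA × BB: posterior weight 4/9; P(next child type O) = 0.
  AA × BO: posterior weight 2/9; P(next child type O) = 0.
  AO × BB: posterior weight 2/9; P(next child type O) = 0.
  AO × BO: posterior weight 1/9; P(next child type O) = 1/4.
Weighted sum = 1/36.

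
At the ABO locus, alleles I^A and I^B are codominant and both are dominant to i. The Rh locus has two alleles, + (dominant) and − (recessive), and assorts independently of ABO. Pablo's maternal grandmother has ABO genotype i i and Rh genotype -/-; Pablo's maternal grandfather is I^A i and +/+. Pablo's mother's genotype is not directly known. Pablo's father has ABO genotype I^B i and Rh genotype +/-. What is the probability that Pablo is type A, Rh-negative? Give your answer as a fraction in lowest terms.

Pablo's mother's ABO genotype from i i × I^A i: 1/2 I^A i, 1/2 i i.
Crossing each possibility with the father I^B i and summing P(type A): 1/2·1/4 + 1/2·0 = 1/8.
Similarly for Rh via the mother's Rh distribution: P(Rh-) = 1/4.
Independent loci: 1/8 × 1/4 = 1/32.

1/32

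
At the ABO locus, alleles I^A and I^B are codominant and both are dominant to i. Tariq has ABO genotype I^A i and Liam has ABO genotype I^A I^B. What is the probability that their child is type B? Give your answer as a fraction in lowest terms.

ABO cross I^A i × I^A I^B → offspring phenotypes: 1/2 A, 1/4 B, 1/4 AB.
So P(type B) = 1/4.

1/4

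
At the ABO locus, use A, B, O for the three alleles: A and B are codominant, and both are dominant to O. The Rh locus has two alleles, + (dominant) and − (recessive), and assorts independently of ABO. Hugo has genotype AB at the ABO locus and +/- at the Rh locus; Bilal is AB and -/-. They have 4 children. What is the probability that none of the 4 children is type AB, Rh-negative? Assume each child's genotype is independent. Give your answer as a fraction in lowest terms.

81/256

ABO cross AB × AB → 1/4 A, 1/4 B, 1/2 AB.
Rh cross +/- × -/- → 1/2 Rh+, 1/2 Rh-; so P(type AB, Rh-negative) = 1/2 × 1/2 = 1/4 per child.
P(not type AB, Rh-negative) = 3/4 for one child; (3/4)^4 = 81/256.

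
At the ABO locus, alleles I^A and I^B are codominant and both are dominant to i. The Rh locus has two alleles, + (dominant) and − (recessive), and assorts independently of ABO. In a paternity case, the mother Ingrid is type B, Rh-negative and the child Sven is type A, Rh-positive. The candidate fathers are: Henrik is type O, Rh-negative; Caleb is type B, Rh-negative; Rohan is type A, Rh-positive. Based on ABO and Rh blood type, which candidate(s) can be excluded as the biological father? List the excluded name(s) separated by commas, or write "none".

A candidate is excluded only if no genotype consistent with his phenotype could produce a type A, Rh-positive child with a type B, Rh-negative mother.
Henrik (type O, Rh-): no genotype consistent with that phenotype can produce a type-A Rh+ child with a type-B mother.
Caleb (type B, Rh-): no genotype consistent with that phenotype can produce a type-A Rh+ child with a type-B mother.

Henrik, Caleb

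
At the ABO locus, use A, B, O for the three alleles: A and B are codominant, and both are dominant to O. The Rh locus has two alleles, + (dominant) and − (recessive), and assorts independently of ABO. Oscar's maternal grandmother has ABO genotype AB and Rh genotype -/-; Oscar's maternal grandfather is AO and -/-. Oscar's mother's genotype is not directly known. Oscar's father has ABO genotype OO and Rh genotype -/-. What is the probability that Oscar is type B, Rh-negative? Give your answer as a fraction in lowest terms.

Oscar's mother's ABO genotype from AB × AO: 1/4 AA, 1/4 AB, 1/4 AO, 1/4 BO.
Crossing each possibility with the father OO and summing P(type B): 1/4·0 + 1/4·1/2 + 1/4·0 + 1/4·1/2 = 1/4.
Similarly for Rh via the mother's Rh distribution: P(Rh-) = 1.
Independent loci: 1/4 × 1 = 1/4.

1/4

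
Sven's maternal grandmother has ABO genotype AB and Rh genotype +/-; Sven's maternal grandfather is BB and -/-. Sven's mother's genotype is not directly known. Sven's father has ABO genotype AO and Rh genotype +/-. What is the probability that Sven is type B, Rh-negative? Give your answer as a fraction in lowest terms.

9/64

Sven's mother's ABO genotype from AB × BB: 1/2 AB, 1/2 BB.
Crossing each possibility with the father AO and summing P(type B): 1/2·1/4 + 1/2·1/2 = 3/8.
Similarly for Rh via the mother's Rh distribution: P(Rh-) = 3/8.
Independent loci: 3/8 × 3/8 = 9/64.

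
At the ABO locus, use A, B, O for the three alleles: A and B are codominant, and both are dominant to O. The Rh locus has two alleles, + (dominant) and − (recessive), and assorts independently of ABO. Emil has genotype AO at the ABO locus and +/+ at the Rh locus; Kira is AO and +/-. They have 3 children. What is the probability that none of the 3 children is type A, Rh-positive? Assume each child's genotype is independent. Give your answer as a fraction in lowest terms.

1/64

ABO cross AO × AO → 1/4 O, 3/4 A.
Rh cross +/+ × +/- → 1 Rh+; so P(type A, Rh-positive) = 3/4 × 1 = 3/4 per child.
P(not type A, Rh-positive) = 1/4 for one child; (1/4)^3 = 1/64.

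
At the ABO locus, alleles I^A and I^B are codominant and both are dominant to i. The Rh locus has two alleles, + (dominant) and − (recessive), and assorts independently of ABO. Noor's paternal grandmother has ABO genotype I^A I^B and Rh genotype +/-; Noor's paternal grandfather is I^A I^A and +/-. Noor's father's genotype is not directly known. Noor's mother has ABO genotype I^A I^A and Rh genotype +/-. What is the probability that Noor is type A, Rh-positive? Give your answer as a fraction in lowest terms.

9/16

Noor's father's ABO genotype from I^A I^B × I^A I^A: 1/2 I^A I^A, 1/2 I^A I^B.
Crossing each possibility with the mother I^A I^A and summing P(type A): 1/2·1 + 1/2·1/2 = 3/4.
Similarly for Rh via the father's Rh distribution: P(Rh+) = 3/4.
Independent loci: 3/4 × 3/4 = 9/16.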